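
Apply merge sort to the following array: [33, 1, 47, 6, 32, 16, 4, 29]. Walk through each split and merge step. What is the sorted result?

Merge sort trace:

Split: [33, 1, 47, 6, 32, 16, 4, 29] -> [33, 1, 47, 6] and [32, 16, 4, 29]
  Split: [33, 1, 47, 6] -> [33, 1] and [47, 6]
    Split: [33, 1] -> [33] and [1]
    Merge: [33] + [1] -> [1, 33]
    Split: [47, 6] -> [47] and [6]
    Merge: [47] + [6] -> [6, 47]
  Merge: [1, 33] + [6, 47] -> [1, 6, 33, 47]
  Split: [32, 16, 4, 29] -> [32, 16] and [4, 29]
    Split: [32, 16] -> [32] and [16]
    Merge: [32] + [16] -> [16, 32]
    Split: [4, 29] -> [4] and [29]
    Merge: [4] + [29] -> [4, 29]
  Merge: [16, 32] + [4, 29] -> [4, 16, 29, 32]
Merge: [1, 6, 33, 47] + [4, 16, 29, 32] -> [1, 4, 6, 16, 29, 32, 33, 47]

Final sorted array: [1, 4, 6, 16, 29, 32, 33, 47]

The merge sort proceeds by recursively splitting the array and merging sorted halves.
After all merges, the sorted array is [1, 4, 6, 16, 29, 32, 33, 47].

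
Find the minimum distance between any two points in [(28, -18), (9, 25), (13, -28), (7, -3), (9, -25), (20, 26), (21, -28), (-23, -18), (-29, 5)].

Computing all pairwise distances among 9 points:

d((28, -18), (9, 25)) = 47.0106
d((28, -18), (13, -28)) = 18.0278
d((28, -18), (7, -3)) = 25.807
d((28, -18), (9, -25)) = 20.2485
d((28, -18), (20, 26)) = 44.7214
d((28, -18), (21, -28)) = 12.2066
d((28, -18), (-23, -18)) = 51.0
d((28, -18), (-29, 5)) = 61.4654
d((9, 25), (13, -28)) = 53.1507
d((9, 25), (7, -3)) = 28.0713
d((9, 25), (9, -25)) = 50.0
d((9, 25), (20, 26)) = 11.0454
d((9, 25), (21, -28)) = 54.3415
d((9, 25), (-23, -18)) = 53.6004
d((9, 25), (-29, 5)) = 42.9418
d((13, -28), (7, -3)) = 25.7099
d((13, -28), (9, -25)) = 5.0 <-- minimum
d((13, -28), (20, 26)) = 54.4518
d((13, -28), (21, -28)) = 8.0
d((13, -28), (-23, -18)) = 37.3631
d((13, -28), (-29, 5)) = 53.4135
d((7, -3), (9, -25)) = 22.0907
d((7, -3), (20, 26)) = 31.7805
d((7, -3), (21, -28)) = 28.6531
d((7, -3), (-23, -18)) = 33.541
d((7, -3), (-29, 5)) = 36.8782
d((9, -25), (20, 26)) = 52.1728
d((9, -25), (21, -28)) = 12.3693
d((9, -25), (-23, -18)) = 32.7567
d((9, -25), (-29, 5)) = 48.4149
d((20, 26), (21, -28)) = 54.0093
d((20, 26), (-23, -18)) = 61.5224
d((20, 26), (-29, 5)) = 53.3104
d((21, -28), (-23, -18)) = 45.1221
d((21, -28), (-29, 5)) = 59.9083
d((-23, -18), (-29, 5)) = 23.7697

Closest pair: (13, -28) and (9, -25) with distance 5.0

The closest pair is (13, -28) and (9, -25) with Euclidean distance 5.0. For 9 points, brute-force pairwise comparison is shown above. For large n, the divide-and-conquer algorithm (sort by x, recurse on halves, check the dividing strip) achieves O(n log n).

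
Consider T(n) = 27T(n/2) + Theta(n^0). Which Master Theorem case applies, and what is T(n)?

Master Theorem for T(n) = 27T(n/2) + O(n^0):

a = 27, b = 2, c = 0
log_b(a) = log_2(27) = 4.7549

Case 1: c = 0 < log_2(27) = 4.7549
T(n) = O(n^(log_2 27))

For T(n) = 27T(n/2) + O(n^0): log_2(27) = 4.7549. This is Case 1 of the Master Theorem (c < log_b(a), work dominated by leaves), giving O(n^(log_2 27)).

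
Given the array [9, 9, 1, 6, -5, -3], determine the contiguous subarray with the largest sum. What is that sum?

Using Kadane's algorithm on [9, 9, 1, 6, -5, -3]:

Scanning through the array:
Position 1 (value 9): max_ending_here = 18, max_so_far = 18
Position 2 (value 1): max_ending_here = 19, max_so_far = 19
Position 3 (value 6): max_ending_here = 25, max_so_far = 25
Position 4 (value -5): max_ending_here = 20, max_so_far = 25
Position 5 (value -3): max_ending_here = 17, max_so_far = 25

Maximum subarray: [9, 9, 1, 6]
Maximum sum: 25

The maximum subarray is [9, 9, 1, 6] with sum 25. This subarray runs from index 0 to index 3.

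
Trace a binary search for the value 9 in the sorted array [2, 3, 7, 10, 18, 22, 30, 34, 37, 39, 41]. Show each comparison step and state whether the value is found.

Binary search for 9 in [2, 3, 7, 10, 18, 22, 30, 34, 37, 39, 41]:

lo=0, hi=10, mid=5, arr[mid]=22 -> 22 > 9, search left half
lo=0, hi=4, mid=2, arr[mid]=7 -> 7 < 9, search right half
lo=3, hi=4, mid=3, arr[mid]=10 -> 10 > 9, search left half
lo=3 > hi=2, target 9 not found

Binary search determines that 9 is not in the array after 3 comparisons. The search space was exhausted without finding the target.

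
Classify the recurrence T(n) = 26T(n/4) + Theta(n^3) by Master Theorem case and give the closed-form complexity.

Master Theorem for T(n) = 26T(n/4) + O(n^3):

a = 26, b = 4, c = 3
log_b(a) = log_4(26) = 2.3502

Case 3: c = 3 > log_4(26) = 2.3502
T(n) = O(n^3) = O(n^3)

For T(n) = 26T(n/4) + O(n^3): log_4(26) = 2.3502. This is Case 3 of the Master Theorem (c > log_b(a), work dominated by root), giving O(n^3).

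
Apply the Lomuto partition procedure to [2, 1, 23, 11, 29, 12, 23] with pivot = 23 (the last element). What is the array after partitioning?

Lomuto partition with pivot = 23:

Initial array: [2, 1, 23, 11, 29, 12, 23]

arr[0]=2 <= 23: swap with position 0, array becomes [2, 1, 23, 11, 29, 12, 23]
arr[1]=1 <= 23: swap with position 1, array becomes [2, 1, 23, 11, 29, 12, 23]
arr[2]=23 <= 23: swap with position 2, array becomes [2, 1, 23, 11, 29, 12, 23]
arr[3]=11 <= 23: swap with position 3, array becomes [2, 1, 23, 11, 29, 12, 23]
arr[4]=29 > 23: no swap
arr[5]=12 <= 23: swap with position 4, array becomes [2, 1, 23, 11, 12, 29, 23]

Place pivot at position 5: [2, 1, 23, 11, 12, 23, 29]
Pivot position: 5

After partitioning with pivot 23, the array becomes [2, 1, 23, 11, 12, 23, 29]. The pivot is placed at index 5. All elements to the left of the pivot are <= 23, and all elements to the right are > 23.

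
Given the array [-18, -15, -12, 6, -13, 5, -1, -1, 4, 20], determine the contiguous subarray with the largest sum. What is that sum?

Using Kadane's algorithm on [-18, -15, -12, 6, -13, 5, -1, -1, 4, 20]:

Scanning through the array:
Position 1 (value -15): max_ending_here = -15, max_so_far = -15
Position 2 (value -12): max_ending_here = -12, max_so_far = -12
Position 3 (value 6): max_ending_here = 6, max_so_far = 6
Position 4 (value -13): max_ending_here = -7, max_so_far = 6
Position 5 (value 5): max_ending_here = 5, max_so_far = 6
Position 6 (value -1): max_ending_here = 4, max_so_far = 6
Position 7 (value -1): max_ending_here = 3, max_so_far = 6
Position 8 (value 4): max_ending_here = 7, max_so_far = 7
Position 9 (value 20): max_ending_here = 27, max_so_far = 27

Maximum subarray: [5, -1, -1, 4, 20]
Maximum sum: 27

The maximum subarray is [5, -1, -1, 4, 20] with sum 27. This subarray runs from index 5 to index 9.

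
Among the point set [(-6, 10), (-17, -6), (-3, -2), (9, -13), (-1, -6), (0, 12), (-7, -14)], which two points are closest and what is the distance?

Computing all pairwise distances among 7 points:

d((-6, 10), (-17, -6)) = 19.4165
d((-6, 10), (-3, -2)) = 12.3693
d((-6, 10), (9, -13)) = 27.4591
d((-6, 10), (-1, -6)) = 16.7631
d((-6, 10), (0, 12)) = 6.3246
d((-6, 10), (-7, -14)) = 24.0208
d((-17, -6), (-3, -2)) = 14.5602
d((-17, -6), (9, -13)) = 26.9258
d((-17, -6), (-1, -6)) = 16.0
d((-17, -6), (0, 12)) = 24.7588
d((-17, -6), (-7, -14)) = 12.8062
d((-3, -2), (9, -13)) = 16.2788
d((-3, -2), (-1, -6)) = 4.4721 <-- minimum
d((-3, -2), (0, 12)) = 14.3178
d((-3, -2), (-7, -14)) = 12.6491
d((9, -13), (-1, -6)) = 12.2066
d((9, -13), (0, 12)) = 26.5707
d((9, -13), (-7, -14)) = 16.0312
d((-1, -6), (0, 12)) = 18.0278
d((-1, -6), (-7, -14)) = 10.0
d((0, 12), (-7, -14)) = 26.9258

Closest pair: (-3, -2) and (-1, -6) with distance 4.4721

The closest pair is (-3, -2) and (-1, -6) with Euclidean distance 4.4721. For 7 points, brute-force pairwise comparison is shown above. For large n, the divide-and-conquer algorithm (sort by x, recurse on halves, check the dividing strip) achieves O(n log n).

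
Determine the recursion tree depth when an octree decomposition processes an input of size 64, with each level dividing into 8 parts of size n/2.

For divide and conquer with division factor 2:

Problem sizes at each level:
Level 0: 64
Level 1: 32
Level 2: 16
Level 3: 8
Level 4: 4
Level 5: 2
Level 6: 1

The root is level 0 and the size-1 base case is level 6 (the tree spans levels 0 through 6, i.e. 7 levels counting the root), so the depth is the number of divisions: log_2(64) = 6

The recursion tree depth is log_2(64) = 6. At each level, the problem size is divided by 2, so it takes 6 divisions to reduce to a base case of size 1. The algorithm makes 8 recursive calls at each level.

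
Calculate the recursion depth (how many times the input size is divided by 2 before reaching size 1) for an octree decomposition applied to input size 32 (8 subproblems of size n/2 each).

For divide and conquer with division factor 2:

Problem sizes at each level:
Level 0: 32
Level 1: 16
Level 2: 8
Level 3: 4
Level 4: 2
Level 5: 1

The root is level 0 and the size-1 base case is level 5 (the tree spans levels 0 through 5, i.e. 6 levels counting the root), so the depth is the number of divisions: log_2(32) = 5

The recursion tree depth is log_2(32) = 5. At each level, the problem size is divided by 2, so it takes 5 divisions to reduce to a base case of size 1. The algorithm makes 8 recursive calls at each level.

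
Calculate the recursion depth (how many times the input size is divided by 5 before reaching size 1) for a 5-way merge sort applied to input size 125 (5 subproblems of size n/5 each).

For divide and conquer with division factor 5:

Problem sizes at each level:
Level 0: 125
Level 1: 25
Level 2: 5
Level 3: 1

The root is level 0 and the size-1 base case is level 3 (the tree spans levels 0 through 3, i.e. 4 levels counting the root), so the depth is the number of divisions: log_5(125) = 3

The recursion tree depth is log_5(125) = 3. At each level, the problem size is divided by 5, so it takes 3 divisions to reduce to a base case of size 1. The algorithm makes 5 recursive calls at each level.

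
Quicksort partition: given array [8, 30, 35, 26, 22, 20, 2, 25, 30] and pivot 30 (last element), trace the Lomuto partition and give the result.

Lomuto partition with pivot = 30:

Initial array: [8, 30, 35, 26, 22, 20, 2, 25, 30]

arr[0]=8 <= 30: swap with position 0, array becomes [8, 30, 35, 26, 22, 20, 2, 25, 30]
arr[1]=30 <= 30: swap with position 1, array becomes [8, 30, 35, 26, 22, 20, 2, 25, 30]
arr[2]=35 > 30: no swap
arr[3]=26 <= 30: swap with position 2, array becomes [8, 30, 26, 35, 22, 20, 2, 25, 30]
arr[4]=22 <= 30: swap with position 3, array becomes [8, 30, 26, 22, 35, 20, 2, 25, 30]
arr[5]=20 <= 30: swap with position 4, array becomes [8, 30, 26, 22, 20, 35, 2, 25, 30]
arr[6]=2 <= 30: swap with position 5, array becomes [8, 30, 26, 22, 20, 2, 35, 25, 30]
arr[7]=25 <= 30: swap with position 6, array becomes [8, 30, 26, 22, 20, 2, 25, 35, 30]

Place pivot at position 7: [8, 30, 26, 22, 20, 2, 25, 30, 35]
Pivot position: 7

After partitioning with pivot 30, the array becomes [8, 30, 26, 22, 20, 2, 25, 30, 35]. The pivot is placed at index 7. All elements to the left of the pivot are <= 30, and all elements to the right are > 30.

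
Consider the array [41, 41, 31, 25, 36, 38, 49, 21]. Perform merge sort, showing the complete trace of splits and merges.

Merge sort trace:

Split: [41, 41, 31, 25, 36, 38, 49, 21] -> [41, 41, 31, 25] and [36, 38, 49, 21]
  Split: [41, 41, 31, 25] -> [41, 41] and [31, 25]
    Split: [41, 41] -> [41] and [41]
    Merge: [41] + [41] -> [41, 41]
    Split: [31, 25] -> [31] and [25]
    Merge: [31] + [25] -> [25, 31]
  Merge: [41, 41] + [25, 31] -> [25, 31, 41, 41]
  Split: [36, 38, 49, 21] -> [36, 38] and [49, 21]
    Split: [36, 38] -> [36] and [38]
    Merge: [36] + [38] -> [36, 38]
    Split: [49, 21] -> [49] and [21]
    Merge: [49] + [21] -> [21, 49]
  Merge: [36, 38] + [21, 49] -> [21, 36, 38, 49]
Merge: [25, 31, 41, 41] + [21, 36, 38, 49] -> [21, 25, 31, 36, 38, 41, 41, 49]

Final sorted array: [21, 25, 31, 36, 38, 41, 41, 49]

The merge sort proceeds by recursively splitting the array and merging sorted halves.
After all merges, the sorted array is [21, 25, 31, 36, 38, 41, 41, 49].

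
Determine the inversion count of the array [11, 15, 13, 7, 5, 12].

Finding inversions in [11, 15, 13, 7, 5, 12]:

(0, 3): arr[0]=11 > arr[3]=7
(0, 4): arr[0]=11 > arr[4]=5
(1, 2): arr[1]=15 > arr[2]=13
(1, 3): arr[1]=15 > arr[3]=7
(1, 4): arr[1]=15 > arr[4]=5
(1, 5): arr[1]=15 > arr[5]=12
(2, 3): arr[2]=13 > arr[3]=7
(2, 4): arr[2]=13 > arr[4]=5
(2, 5): arr[2]=13 > arr[5]=12
(3, 4): arr[3]=7 > arr[4]=5

Total inversions: 10

The array has 10 inversion(s): (0,3), (0,4), (1,2), (1,3), (1,4), (1,5), (2,3), (2,4), (2,5), (3,4). Each pair (i,j) satisfies i < j and arr[i] > arr[j].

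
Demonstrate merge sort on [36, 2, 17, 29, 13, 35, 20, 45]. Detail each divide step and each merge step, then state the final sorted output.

Merge sort trace:

Split: [36, 2, 17, 29, 13, 35, 20, 45] -> [36, 2, 17, 29] and [13, 35, 20, 45]
  Split: [36, 2, 17, 29] -> [36, 2] and [17, 29]
    Split: [36, 2] -> [36] and [2]
    Merge: [36] + [2] -> [2, 36]
    Split: [17, 29] -> [17] and [29]
    Merge: [17] + [29] -> [17, 29]
  Merge: [2, 36] + [17, 29] -> [2, 17, 29, 36]
  Split: [13, 35, 20, 45] -> [13, 35] and [20, 45]
    Split: [13, 35] -> [13] and [35]
    Merge: [13] + [35] -> [13, 35]
    Split: [20, 45] -> [20] and [45]
    Merge: [20] + [45] -> [20, 45]
  Merge: [13, 35] + [20, 45] -> [13, 20, 35, 45]
Merge: [2, 17, 29, 36] + [13, 20, 35, 45] -> [2, 13, 17, 20, 29, 35, 36, 45]

Final sorted array: [2, 13, 17, 20, 29, 35, 36, 45]

The merge sort proceeds by recursively splitting the array and merging sorted halves.
After all merges, the sorted array is [2, 13, 17, 20, 29, 35, 36, 45].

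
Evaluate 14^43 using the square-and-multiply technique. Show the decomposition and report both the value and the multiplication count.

Computing 14^43 by squaring (build up from 14^1; each line after the first costs one multiplication):

14^1 = 14
14^2 = (14^1)^2 = 14^2 = 196
14^4 = (14^2)^2 = 196^2 = 38416
14^5 = 14 * 14^4 = 14 * 38416 = 537824
14^10 = (14^5)^2 = 537824^2 = 289254654976
14^20 = (14^10)^2 = 289254654976^2 = 83668255425284801560576
14^21 = 14 * 14^20 = 14 * 83668255425284801560576 = 1171355575953987221848064
14^42 = (14^21)^2 = 1171355575953987221848064^2 = 1372073885318497127491074758162987278899500548096
14^43 = 14 * 14^42 = 14 * 1372073885318497127491074758162987278899500548096 = 19209034394458959784875046614281821904593007673344

Result: 19209034394458959784875046614281821904593007673344
Multiplications needed: 8 (8 lines after 14^1)

14^43 = 19209034394458959784875046614281821904593007673344. Using exponentiation by squaring, this requires 8 multiplications. The key idea: if the exponent is even, square the half-power; if odd, multiply by the base once.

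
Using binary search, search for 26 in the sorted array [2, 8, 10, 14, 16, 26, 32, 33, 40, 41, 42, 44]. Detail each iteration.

Binary search for 26 in [2, 8, 10, 14, 16, 26, 32, 33, 40, 41, 42, 44]:

lo=0, hi=11, mid=5, arr[mid]=26 -> Found target at index 5!

Binary search finds 26 at index 5 after 1 comparisons. The search repeatedly halves the search space by comparing with the middle element.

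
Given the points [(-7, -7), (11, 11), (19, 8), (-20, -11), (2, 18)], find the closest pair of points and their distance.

Computing all pairwise distances among 5 points:

d((-7, -7), (11, 11)) = 25.4558
d((-7, -7), (19, 8)) = 30.0167
d((-7, -7), (-20, -11)) = 13.6015
d((-7, -7), (2, 18)) = 26.5707
d((11, 11), (19, 8)) = 8.544 <-- minimum
d((11, 11), (-20, -11)) = 38.0132
d((11, 11), (2, 18)) = 11.4018
d((19, 8), (-20, -11)) = 43.382
d((19, 8), (2, 18)) = 19.7231
d((-20, -11), (2, 18)) = 36.4005

Closest pair: (11, 11) and (19, 8) with distance 8.544

The closest pair is (11, 11) and (19, 8) with Euclidean distance 8.544. For 5 points, brute-force pairwise comparison is shown above. For large n, the divide-and-conquer algorithm (sort by x, recurse on halves, check the dividing strip) achieves O(n log n).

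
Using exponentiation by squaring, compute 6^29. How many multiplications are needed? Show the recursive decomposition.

Computing 6^29 by squaring (build up from 6^1; each line after the first costs one multiplication):

6^1 = 6
6^2 = (6^1)^2 = 6^2 = 36
6^3 = 6 * 6^2 = 6 * 36 = 216
6^6 = (6^3)^2 = 216^2 = 46656
6^7 = 6 * 6^6 = 6 * 46656 = 279936
6^14 = (6^7)^2 = 279936^2 = 78364164096
6^28 = (6^14)^2 = 78364164096^2 = 6140942214464815497216
6^29 = 6 * 6^28 = 6 * 6140942214464815497216 = 36845653286788892983296

Result: 36845653286788892983296
Multiplications needed: 7 (7 lines after 6^1)

6^29 = 36845653286788892983296. Using exponentiation by squaring, this requires 7 multiplications. The key idea: if the exponent is even, square the half-power; if odd, multiply by the base once.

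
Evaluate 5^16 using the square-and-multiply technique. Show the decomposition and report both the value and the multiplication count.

Computing 5^16 by squaring (build up from 5^1; each line after the first costs one multiplication):

5^1 = 5
5^2 = (5^1)^2 = 5^2 = 25
5^4 = (5^2)^2 = 25^2 = 625
5^8 = (5^4)^2 = 625^2 = 390625
5^16 = (5^8)^2 = 390625^2 = 152587890625

Result: 152587890625
Multiplications needed: 4 (4 lines after 5^1)

5^16 = 152587890625. Using exponentiation by squaring, this requires 4 multiplications. The key idea: if the exponent is even, square the half-power; if odd, multiply by the base once.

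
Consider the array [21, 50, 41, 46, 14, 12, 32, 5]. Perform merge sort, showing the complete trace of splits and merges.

Merge sort trace:

Split: [21, 50, 41, 46, 14, 12, 32, 5] -> [21, 50, 41, 46] and [14, 12, 32, 5]
  Split: [21, 50, 41, 46] -> [21, 50] and [41, 46]
    Split: [21, 50] -> [21] and [50]
    Merge: [21] + [50] -> [21, 50]
    Split: [41, 46] -> [41] and [46]
    Merge: [41] + [46] -> [41, 46]
  Merge: [21, 50] + [41, 46] -> [21, 41, 46, 50]
  Split: [14, 12, 32, 5] -> [14, 12] and [32, 5]
    Split: [14, 12] -> [14] and [12]
    Merge: [14] + [12] -> [12, 14]
    Split: [32, 5] -> [32] and [5]
    Merge: [32] + [5] -> [5, 32]
  Merge: [12, 14] + [5, 32] -> [5, 12, 14, 32]
Merge: [21, 41, 46, 50] + [5, 12, 14, 32] -> [5, 12, 14, 21, 32, 41, 46, 50]

Final sorted array: [5, 12, 14, 21, 32, 41, 46, 50]

The merge sort proceeds by recursively splitting the array and merging sorted halves.
After all merges, the sorted array is [5, 12, 14, 21, 32, 41, 46, 50].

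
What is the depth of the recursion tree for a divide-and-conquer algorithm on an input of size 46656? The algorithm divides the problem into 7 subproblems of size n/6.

For divide and conquer with division factor 6:

Problem sizes at each level:
Level 0: 46656
Level 1: 7776
Level 2: 1296
Level 3: 216
Level 4: 36
Level 5: 6
Level 6: 1

The root is level 0 and the size-1 base case is level 6 (the tree spans levels 0 through 6, i.e. 7 levels counting the root), so the depth is the number of divisions: log_6(46656) = 6

The recursion tree depth is log_6(46656) = 6. At each level, the problem size is divided by 6, so it takes 6 divisions to reduce to a base case of size 1. The algorithm makes 7 recursive calls at each level.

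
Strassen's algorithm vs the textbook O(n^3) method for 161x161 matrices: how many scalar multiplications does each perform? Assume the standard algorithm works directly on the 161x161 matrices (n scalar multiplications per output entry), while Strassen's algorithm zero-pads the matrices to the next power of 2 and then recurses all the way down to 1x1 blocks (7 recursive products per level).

Matrix multiplication for 161x161 matrices:

Strassen's algorithm requires power-of-2 dimensions. Pad 161x161 to 256x256 (next power of 2).

Standard algorithm: 161^3 = 4173281 multiplications
Strassen's algorithm: 7^(log2(256)) = 7^8 = 5764801 multiplications
Difference: 4173281 - 5764801 = -1591520 (Strassen uses MORE here due to padding overhead — for small or just-over-power-of-2 n, padding can outweigh the per-level savings)

Standard: 4173281 multiplications (161^3). Strassen: 5764801 multiplications (7^8, after padding to 256x256). Strassen reduces 8 recursive multiplications to 7 at each level.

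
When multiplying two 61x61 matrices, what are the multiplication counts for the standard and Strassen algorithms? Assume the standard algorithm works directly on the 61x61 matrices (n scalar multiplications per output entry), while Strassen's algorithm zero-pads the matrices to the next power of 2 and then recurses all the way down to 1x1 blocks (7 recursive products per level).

Matrix multiplication for 61x61 matrices:

Strassen's algorithm requires power-of-2 dimensions. Pad 61x61 to 64x64 (next power of 2).

Standard algorithm: 61^3 = 226981 multiplications
Strassen's algorithm: 7^(log2(64)) = 7^6 = 117649 multiplications
Savings: 226981 - 117649 = 109332 multiplications

Standard: 226981 multiplications (61^3). Strassen: 117649 multiplications (7^6, after padding to 64x64). Strassen reduces 8 recursive multiplications to 7 at each level.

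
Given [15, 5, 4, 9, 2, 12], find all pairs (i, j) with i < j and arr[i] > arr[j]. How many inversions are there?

Finding inversions in [15, 5, 4, 9, 2, 12]:

(0, 1): arr[0]=15 > arr[1]=5
(0, 2): arr[0]=15 > arr[2]=4
(0, 3): arr[0]=15 > arr[3]=9
(0, 4): arr[0]=15 > arr[4]=2
(0, 5): arr[0]=15 > arr[5]=12
(1, 2): arr[1]=5 > arr[2]=4
(1, 4): arr[1]=5 > arr[4]=2
(2, 4): arr[2]=4 > arr[4]=2
(3, 4): arr[3]=9 > arr[4]=2

Total inversions: 9

The array has 9 inversion(s): (0,1), (0,2), (0,3), (0,4), (0,5), (1,2), (1,4), (2,4), (3,4). Each pair (i,j) satisfies i < j and arr[i] > arr[j].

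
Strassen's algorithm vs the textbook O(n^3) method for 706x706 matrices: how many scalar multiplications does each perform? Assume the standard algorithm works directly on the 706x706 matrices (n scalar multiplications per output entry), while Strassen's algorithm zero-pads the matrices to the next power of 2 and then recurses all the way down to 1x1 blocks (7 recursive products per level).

Matrix multiplication for 706x706 matrices:

Strassen's algorithm requires power-of-2 dimensions. Pad 706x706 to 1024x1024 (next power of 2).

Standard algorithm: 706^3 = 351895816 multiplications
Strassen's algorithm: 7^(log2(1024)) = 7^10 = 282475249 multiplications
Savings: 351895816 - 282475249 = 69420567 multiplications

Standard: 351895816 multiplications (706^3). Strassen: 282475249 multiplications (7^10, after padding to 1024x1024). Strassen reduces 8 recursive multiplications to 7 at each level.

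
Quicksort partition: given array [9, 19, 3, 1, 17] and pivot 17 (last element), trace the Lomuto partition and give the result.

Lomuto partition with pivot = 17:

Initial array: [9, 19, 3, 1, 17]

arr[0]=9 <= 17: swap with position 0, array becomes [9, 19, 3, 1, 17]
arr[1]=19 > 17: no swap
arr[2]=3 <= 17: swap with position 1, array becomes [9, 3, 19, 1, 17]
arr[3]=1 <= 17: swap with position 2, array becomes [9, 3, 1, 19, 17]

Place pivot at position 3: [9, 3, 1, 17, 19]
Pivot position: 3

After partitioning with pivot 17, the array becomes [9, 3, 1, 17, 19]. The pivot is placed at index 3. All elements to the left of the pivot are <= 17, and all elements to the right are > 17.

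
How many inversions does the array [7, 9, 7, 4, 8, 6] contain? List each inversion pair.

Finding inversions in [7, 9, 7, 4, 8, 6]:

(0, 3): arr[0]=7 > arr[3]=4
(0, 5): arr[0]=7 > arr[5]=6
(1, 2): arr[1]=9 > arr[2]=7
(1, 3): arr[1]=9 > arr[3]=4
(1, 4): arr[1]=9 > arr[4]=8
(1, 5): arr[1]=9 > arr[5]=6
(2, 3): arr[2]=7 > arr[3]=4
(2, 5): arr[2]=7 > arr[5]=6
(4, 5): arr[4]=8 > arr[5]=6

Total inversions: 9

The array has 9 inversion(s): (0,3), (0,5), (1,2), (1,3), (1,4), (1,5), (2,3), (2,5), (4,5). Each pair (i,j) satisfies i < j and arr[i] > arr[j].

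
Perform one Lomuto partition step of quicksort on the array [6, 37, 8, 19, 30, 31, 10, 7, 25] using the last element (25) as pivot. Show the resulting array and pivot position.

Lomuto partition with pivot = 25:

Initial array: [6, 37, 8, 19, 30, 31, 10, 7, 25]

arr[0]=6 <= 25: swap with position 0, array becomes [6, 37, 8, 19, 30, 31, 10, 7, 25]
arr[1]=37 > 25: no swap
arr[2]=8 <= 25: swap with position 1, array becomes [6, 8, 37, 19, 30, 31, 10, 7, 25]
arr[3]=19 <= 25: swap with position 2, array becomes [6, 8, 19, 37, 30, 31, 10, 7, 25]
arr[4]=30 > 25: no swap
arr[5]=31 > 25: no swap
arr[6]=10 <= 25: swap with position 3, array becomes [6, 8, 19, 10, 30, 31, 37, 7, 25]
arr[7]=7 <= 25: swap with position 4, array becomes [6, 8, 19, 10, 7, 31, 37, 30, 25]

Place pivot at position 5: [6, 8, 19, 10, 7, 25, 37, 30, 31]
Pivot position: 5

After partitioning with pivot 25, the array becomes [6, 8, 19, 10, 7, 25, 37, 30, 31]. The pivot is placed at index 5. All elements to the left of the pivot are <= 25, and all elements to the right are > 25.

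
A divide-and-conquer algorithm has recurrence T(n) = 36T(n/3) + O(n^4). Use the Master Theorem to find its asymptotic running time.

Master Theorem for T(n) = 36T(n/3) + O(n^4):

a = 36, b = 3, c = 4
log_b(a) = log_3(36) = 3.2619

Case 3: c = 4 > log_3(36) = 3.2619
T(n) = O(n^4) = O(n^4)

For T(n) = 36T(n/3) + O(n^4): log_3(36) = 3.2619. This is Case 3 of the Master Theorem (c > log_b(a), work dominated by root), giving O(n^4).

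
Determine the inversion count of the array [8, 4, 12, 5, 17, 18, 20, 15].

Finding inversions in [8, 4, 12, 5, 17, 18, 20, 15]:

(0, 1): arr[0]=8 > arr[1]=4
(0, 3): arr[0]=8 > arr[3]=5
(2, 3): arr[2]=12 > arr[3]=5
(4, 7): arr[4]=17 > arr[7]=15
(5, 7): arr[5]=18 > arr[7]=15
(6, 7): arr[6]=20 > arr[7]=15

Total inversions: 6

The array has 6 inversion(s): (0,1), (0,3), (2,3), (4,7), (5,7), (6,7). Each pair (i,j) satisfies i < j and arr[i] > arr[j].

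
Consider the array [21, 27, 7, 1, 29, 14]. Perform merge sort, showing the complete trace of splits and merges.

Merge sort trace:

Split: [21, 27, 7, 1, 29, 14] -> [21, 27, 7] and [1, 29, 14]
  Split: [21, 27, 7] -> [21] and [27, 7]
    Split: [27, 7] -> [27] and [7]
    Merge: [27] + [7] -> [7, 27]
  Merge: [21] + [7, 27] -> [7, 21, 27]
  Split: [1, 29, 14] -> [1] and [29, 14]
    Split: [29, 14] -> [29] and [14]
    Merge: [29] + [14] -> [14, 29]
  Merge: [1] + [14, 29] -> [1, 14, 29]
Merge: [7, 21, 27] + [1, 14, 29] -> [1, 7, 14, 21, 27, 29]

Final sorted array: [1, 7, 14, 21, 27, 29]

The merge sort proceeds by recursively splitting the array and merging sorted halves.
After all merges, the sorted array is [1, 7, 14, 21, 27, 29].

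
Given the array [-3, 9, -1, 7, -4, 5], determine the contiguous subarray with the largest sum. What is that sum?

Using Kadane's algorithm on [-3, 9, -1, 7, -4, 5]:

Scanning through the array:
Position 1 (value 9): max_ending_here = 9, max_so_far = 9
Position 2 (value -1): max_ending_here = 8, max_so_far = 9
Position 3 (value 7): max_ending_here = 15, max_so_far = 15
Position 4 (value -4): max_ending_here = 11, max_so_far = 15
Position 5 (value 5): max_ending_here = 16, max_so_far = 16

Maximum subarray: [9, -1, 7, -4, 5]
Maximum sum: 16

The maximum subarray is [9, -1, 7, -4, 5] with sum 16. This subarray runs from index 1 to index 5.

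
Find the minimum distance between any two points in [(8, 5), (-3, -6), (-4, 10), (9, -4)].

Computing all pairwise distances among 4 points:

d((8, 5), (-3, -6)) = 15.5563
d((8, 5), (-4, 10)) = 13.0
d((8, 5), (9, -4)) = 9.0554 <-- minimum
d((-3, -6), (-4, 10)) = 16.0312
d((-3, -6), (9, -4)) = 12.1655
d((-4, 10), (9, -4)) = 19.105

Closest pair: (8, 5) and (9, -4) with distance 9.0554

The closest pair is (8, 5) and (9, -4) with Euclidean distance 9.0554. For 4 points, brute-force pairwise comparison is shown above. For large n, the divide-and-conquer algorithm (sort by x, recurse on halves, check the dividing strip) achieves O(n log n).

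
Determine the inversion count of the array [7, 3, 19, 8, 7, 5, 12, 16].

Finding inversions in [7, 3, 19, 8, 7, 5, 12, 16]:

(0, 1): arr[0]=7 > arr[1]=3
(0, 5): arr[0]=7 > arr[5]=5
(2, 3): arr[2]=19 > arr[3]=8
(2, 4): arr[2]=19 > arr[4]=7
(2, 5): arr[2]=19 > arr[5]=5
(2, 6): arr[2]=19 > arr[6]=12
(2, 7): arr[2]=19 > arr[7]=16
(3, 4): arr[3]=8 > arr[4]=7
(3, 5): arr[3]=8 > arr[5]=5
(4, 5): arr[4]=7 > arr[5]=5

Total inversions: 10

The array has 10 inversion(s): (0,1), (0,5), (2,3), (2,4), (2,5), (2,6), (2,7), (3,4), (3,5), (4,5). Each pair (i,j) satisfies i < j and arr[i] > arr[j].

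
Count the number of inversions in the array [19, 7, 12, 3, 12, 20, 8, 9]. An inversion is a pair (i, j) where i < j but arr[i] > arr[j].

Finding inversions in [19, 7, 12, 3, 12, 20, 8, 9]:

(0, 1): arr[0]=19 > arr[1]=7
(0, 2): arr[0]=19 > arr[2]=12
(0, 3): arr[0]=19 > arr[3]=3
(0, 4): arr[0]=19 > arr[4]=12
(0, 6): arr[0]=19 > arr[6]=8
(0, 7): arr[0]=19 > arr[7]=9
(1, 3): arr[1]=7 > arr[3]=3
(2, 3): arr[2]=12 > arr[3]=3
(2, 6): arr[2]=12 > arr[6]=8
(2, 7): arr[2]=12 > arr[7]=9
(4, 6): arr[4]=12 > arr[6]=8
(4, 7): arr[4]=12 > arr[7]=9
(5, 6): arr[5]=20 > arr[6]=8
(5, 7): arr[5]=20 > arr[7]=9

Total inversions: 14

The array has 14 inversion(s): (0,1), (0,2), (0,3), (0,4), (0,6), (0,7), (1,3), (2,3), (2,6), (2,7), (4,6), (4,7), (5,6), (5,7). Each pair (i,j) satisfies i < j and arr[i] > arr[j].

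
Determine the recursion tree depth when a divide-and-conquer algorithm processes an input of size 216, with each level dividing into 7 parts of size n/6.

For divide and conquer with division factor 6:

Problem sizes at each level:
Level 0: 216
Level 1: 36
Level 2: 6
Level 3: 1

The root is level 0 and the size-1 base case is level 3 (the tree spans levels 0 through 3, i.e. 4 levels counting the root), so the depth is the number of divisions: log_6(216) = 3

The recursion tree depth is log_6(216) = 3. At each level, the problem size is divided by 6, so it takes 3 divisions to reduce to a base case of size 1. The algorithm makes 7 recursive calls at each level.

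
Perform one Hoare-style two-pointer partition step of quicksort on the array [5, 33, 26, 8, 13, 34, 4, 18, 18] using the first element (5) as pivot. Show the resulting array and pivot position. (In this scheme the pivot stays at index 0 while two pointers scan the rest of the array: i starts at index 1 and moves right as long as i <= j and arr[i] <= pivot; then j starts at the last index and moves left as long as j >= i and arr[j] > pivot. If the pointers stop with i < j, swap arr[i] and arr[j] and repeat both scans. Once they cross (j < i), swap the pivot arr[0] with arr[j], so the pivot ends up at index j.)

Hoare-style two-pointer partition with pivot = 5:

Initial array: [5, 33, 26, 8, 13, 34, 4, 18, 18]

Pointers start at i = 1, j = 8.
i stops at index 1 (arr[1]=33 > 5), j stops at index 6 (arr[6]=4 <= 5): swap arr[1] and arr[6], array becomes [5, 4, 26, 8, 13, 34, 33, 18, 18]
i ends at 2, j ends at 1: the pointers have crossed (j < i), so scanning stops.

Swap pivot arr[0] with arr[1] to place pivot at position 1: [4, 5, 26, 8, 13, 34, 33, 18, 18]
Pivot position: 1

After partitioning with pivot 5, the array becomes [4, 5, 26, 8, 13, 34, 33, 18, 18]. The pivot is placed at index 1. All elements to the left of the pivot are <= 5, and all elements to the right are > 5.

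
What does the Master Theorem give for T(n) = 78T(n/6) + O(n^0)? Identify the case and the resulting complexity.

Master Theorem for T(n) = 78T(n/6) + O(n^0):

a = 78, b = 6, c = 0
log_b(a) = log_6(78) = 2.4315

Case 1: c = 0 < log_6(78) = 2.4315
T(n) = O(n^(log_6 78))

For T(n) = 78T(n/6) + O(n^0): log_6(78) = 2.4315. This is Case 1 of the Master Theorem (c < log_b(a), work dominated by leaves), giving O(n^(log_6 78)).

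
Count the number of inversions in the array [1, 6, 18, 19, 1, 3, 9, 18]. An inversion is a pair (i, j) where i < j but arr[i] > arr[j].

Finding inversions in [1, 6, 18, 19, 1, 3, 9, 18]:

(1, 4): arr[1]=6 > arr[4]=1
(1, 5): arr[1]=6 > arr[5]=3
(2, 4): arr[2]=18 > arr[4]=1
(2, 5): arr[2]=18 > arr[5]=3
(2, 6): arr[2]=18 > arr[6]=9
(3, 4): arr[3]=19 > arr[4]=1
(3, 5): arr[3]=19 > arr[5]=3
(3, 6): arr[3]=19 > arr[6]=9
(3, 7): arr[3]=19 > arr[7]=18

Total inversions: 9

The array has 9 inversion(s): (1,4), (1,5), (2,4), (2,5), (2,6), (3,4), (3,5), (3,6), (3,7). Each pair (i,j) satisfies i < j and arr[i] > arr[j].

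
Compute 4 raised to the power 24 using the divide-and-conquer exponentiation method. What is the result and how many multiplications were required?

Computing 4^24 by squaring (build up from 4^1; each line after the first costs one multiplication):

4^1 = 4
4^2 = (4^1)^2 = 4^2 = 16
4^3 = 4 * 4^2 = 4 * 16 = 64
4^6 = (4^3)^2 = 64^2 = 4096
4^12 = (4^6)^2 = 4096^2 = 16777216
4^24 = (4^12)^2 = 16777216^2 = 281474976710656

Result: 281474976710656
Multiplications needed: 5 (5 lines after 4^1)

4^24 = 281474976710656. Using exponentiation by squaring, this requires 5 multiplications. The key idea: if the exponent is even, square the half-power; if odd, multiply by the base once.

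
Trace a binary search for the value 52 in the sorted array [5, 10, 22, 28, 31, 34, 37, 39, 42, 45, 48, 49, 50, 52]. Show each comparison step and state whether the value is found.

Binary search for 52 in [5, 10, 22, 28, 31, 34, 37, 39, 42, 45, 48, 49, 50, 52]:

lo=0, hi=13, mid=6, arr[mid]=37 -> 37 < 52, search right half
lo=7, hi=13, mid=10, arr[mid]=48 -> 48 < 52, search right half
lo=11, hi=13, mid=12, arr[mid]=50 -> 50 < 52, search right half
lo=13, hi=13, mid=13, arr[mid]=52 -> Found target at index 13!

Binary search finds 52 at index 13 after 4 comparisons. The search repeatedly halves the search space by comparing with the middle element.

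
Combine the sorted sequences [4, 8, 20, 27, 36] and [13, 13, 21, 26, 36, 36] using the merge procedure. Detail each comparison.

Merging process:

Compare 4 vs 13: take 4 from left. Merged: [4]
Compare 8 vs 13: take 8 from left. Merged: [4, 8]
Compare 20 vs 13: take 13 from right. Merged: [4, 8, 13]
Compare 20 vs 13: take 13 from right. Merged: [4, 8, 13, 13]
Compare 20 vs 21: take 20 from left. Merged: [4, 8, 13, 13, 20]
Compare 27 vs 21: take 21 from right. Merged: [4, 8, 13, 13, 20, 21]
Compare 27 vs 26: take 26 from right. Merged: [4, 8, 13, 13, 20, 21, 26]
Compare 27 vs 36: take 27 from left. Merged: [4, 8, 13, 13, 20, 21, 26, 27]
Compare 36 vs 36: take 36 from left. Merged: [4, 8, 13, 13, 20, 21, 26, 27, 36]
Append remaining from right: [36, 36]. Merged: [4, 8, 13, 13, 20, 21, 26, 27, 36, 36, 36]

Final merged array: [4, 8, 13, 13, 20, 21, 26, 27, 36, 36, 36]
Total comparisons: 9

The merged array is [4, 8, 13, 13, 20, 21, 26, 27, 36, 36, 36], requiring 9 comparisons. The merge step runs in O(n) time where n is the total number of elements.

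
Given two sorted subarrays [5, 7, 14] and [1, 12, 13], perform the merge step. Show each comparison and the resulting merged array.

Merging process:

Compare 5 vs 1: take 1 from right. Merged: [1]
Compare 5 vs 12: take 5 from left. Merged: [1, 5]
Compare 7 vs 12: take 7 from left. Merged: [1, 5, 7]
Compare 14 vs 12: take 12 from right. Merged: [1, 5, 7, 12]
Compare 14 vs 13: take 13 from right. Merged: [1, 5, 7, 12, 13]
Append remaining from left: [14]. Merged: [1, 5, 7, 12, 13, 14]

Final merged array: [1, 5, 7, 12, 13, 14]
Total comparisons: 5

The merged array is [1, 5, 7, 12, 13, 14], requiring 5 comparisons. The merge step runs in O(n) time where n is the total number of elements.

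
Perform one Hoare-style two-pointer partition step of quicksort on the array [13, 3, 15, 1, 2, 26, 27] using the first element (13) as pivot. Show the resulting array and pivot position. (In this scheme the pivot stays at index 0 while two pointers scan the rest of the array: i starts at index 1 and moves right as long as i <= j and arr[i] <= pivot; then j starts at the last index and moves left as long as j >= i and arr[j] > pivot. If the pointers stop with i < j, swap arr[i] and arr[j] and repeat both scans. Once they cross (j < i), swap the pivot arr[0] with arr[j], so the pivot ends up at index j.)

Hoare-style two-pointer partition with pivot = 13:

Initial array: [13, 3, 15, 1, 2, 26, 27]

Pointers start at i = 1, j = 6.
i stops at index 2 (arr[2]=15 > 13), j stops at index 4 (arr[4]=2 <= 13): swap arr[2] and arr[4], array becomes [13, 3, 2, 1, 15, 26, 27]
i ends at 4, j ends at 3: the pointers have crossed (j < i), so scanning stops.

Swap pivot arr[0] with arr[3] to place pivot at position 3: [1, 3, 2, 13, 15, 26, 27]
Pivot position: 3

After partitioning with pivot 13, the array becomes [1, 3, 2, 13, 15, 26, 27]. The pivot is placed at index 3. All elements to the left of the pivot are <= 13, and all elements to the right are > 13.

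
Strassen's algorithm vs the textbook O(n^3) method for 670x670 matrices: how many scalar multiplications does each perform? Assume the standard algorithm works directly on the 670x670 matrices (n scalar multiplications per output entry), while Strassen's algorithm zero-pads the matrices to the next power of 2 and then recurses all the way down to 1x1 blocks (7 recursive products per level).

Matrix multiplication for 670x670 matrices:

Strassen's algorithm requires power-of-2 dimensions. Pad 670x670 to 1024x1024 (next power of 2).

Standard algorithm: 670^3 = 300763000 multiplications
Strassen's algorithm: 7^(log2(1024)) = 7^10 = 282475249 multiplications
Savings: 300763000 - 282475249 = 18287751 multiplications

Standard: 300763000 multiplications (670^3). Strassen: 282475249 multiplications (7^10, after padding to 1024x1024). Strassen reduces 8 recursive multiplications to 7 at each level.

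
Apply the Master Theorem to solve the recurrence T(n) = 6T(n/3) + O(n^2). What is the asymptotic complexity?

Master Theorem for T(n) = 6T(n/3) + O(n^2):

a = 6, b = 3, c = 2
log_b(a) = log_3(6) = 1.6309

Case 3: c = 2 > log_3(6) = 1.6309
T(n) = O(n^2) = O(n^2)

For T(n) = 6T(n/3) + O(n^2): log_3(6) = 1.6309. This is Case 3 of the Master Theorem (c > log_b(a), work dominated by root), giving O(n^2).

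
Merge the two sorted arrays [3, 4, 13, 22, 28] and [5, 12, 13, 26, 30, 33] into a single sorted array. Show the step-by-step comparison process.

Merging process:

Compare 3 vs 5: take 3 from left. Merged: [3]
Compare 4 vs 5: take 4 from left. Merged: [3, 4]
Compare 13 vs 5: take 5 from right. Merged: [3, 4, 5]
Compare 13 vs 12: take 12 from right. Merged: [3, 4, 5, 12]
Compare 13 vs 13: take 13 from left. Merged: [3, 4, 5, 12, 13]
Compare 22 vs 13: take 13 from right. Merged: [3, 4, 5, 12, 13, 13]
Compare 22 vs 26: take 22 from left. Merged: [3, 4, 5, 12, 13, 13, 22]
Compare 28 vs 26: take 26 from right. Merged: [3, 4, 5, 12, 13, 13, 22, 26]
Compare 28 vs 30: take 28 from left. Merged: [3, 4, 5, 12, 13, 13, 22, 26, 28]
Append remaining from right: [30, 33]. Merged: [3, 4, 5, 12, 13, 13, 22, 26, 28, 30, 33]

Final merged array: [3, 4, 5, 12, 13, 13, 22, 26, 28, 30, 33]
Total comparisons: 9

The merged array is [3, 4, 5, 12, 13, 13, 22, 26, 28, 30, 33], requiring 9 comparisons. The merge step runs in O(n) time where n is the total number of elements.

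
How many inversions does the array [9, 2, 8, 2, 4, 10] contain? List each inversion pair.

Finding inversions in [9, 2, 8, 2, 4, 10]:

(0, 1): arr[0]=9 > arr[1]=2
(0, 2): arr[0]=9 > arr[2]=8
(0, 3): arr[0]=9 > arr[3]=2
(0, 4): arr[0]=9 > arr[4]=4
(2, 3): arr[2]=8 > arr[3]=2
(2, 4): arr[2]=8 > arr[4]=4

Total inversions: 6

The array has 6 inversion(s): (0,1), (0,2), (0,3), (0,4), (2,3), (2,4). Each pair (i,j) satisfies i < j and arr[i] > arr[j].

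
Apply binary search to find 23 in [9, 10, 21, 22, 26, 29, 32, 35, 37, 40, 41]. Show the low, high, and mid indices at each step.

Binary search for 23 in [9, 10, 21, 22, 26, 29, 32, 35, 37, 40, 41]:

lo=0, hi=10, mid=5, arr[mid]=29 -> 29 > 23, search left half
lo=0, hi=4, mid=2, arr[mid]=21 -> 21 < 23, search right half
lo=3, hi=4, mid=3, arr[mid]=22 -> 22 < 23, search right half
lo=4, hi=4, mid=4, arr[mid]=26 -> 26 > 23, search left half
lo=4 > hi=3, target 23 not found

Binary search determines that 23 is not in the array after 4 comparisons. The search space was exhausted without finding the target.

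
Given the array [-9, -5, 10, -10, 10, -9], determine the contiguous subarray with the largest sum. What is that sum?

Using Kadane's algorithm on [-9, -5, 10, -10, 10, -9]:

Scanning through the array:
Position 1 (value -5): max_ending_here = -5, max_so_far = -5
Position 2 (value 10): max_ending_here = 10, max_so_far = 10
Position 3 (value -10): max_ending_here = 0, max_so_far = 10
Position 4 (value 10): max_ending_here = 10, max_so_far = 10
Position 5 (value -9): max_ending_here = 1, max_so_far = 10

Maximum subarray: [10]
Maximum sum: 10

The maximum subarray is [10] with sum 10. This subarray runs from index 2 to index 2.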